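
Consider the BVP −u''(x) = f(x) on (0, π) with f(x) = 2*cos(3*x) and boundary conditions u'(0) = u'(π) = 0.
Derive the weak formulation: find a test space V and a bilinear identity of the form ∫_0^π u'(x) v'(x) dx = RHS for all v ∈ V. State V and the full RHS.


V = H^1(0, π) (no boundary constraint on v; u is determined up to an additive constant); weak form: ∫_0^π u'v' dx = ∫_0^π (2*cos(3*x)) v dx for all v ∈ V.

Multiply both sides by a test function v and integrate from 0 to π:
  ∫_0^π −u''(x) v(x) dx = ∫_0^π f(x) v(x) dx.
Integrate the LHS by parts once:
  ∫_0^π −u'' v dx = −[u'(x) v(x)]_0^π + ∫_0^π u'(x) v'(x) dx.
Thus ∫_0^π u'(x) v'(x) dx = ∫_0^π f(x) v(x) dx + [u'(x) v(x)]_0^π.
Choose V so that boundary terms are either known or forced to vanish.
u has homogeneous Neumann: u'(0) = u'(π) = 0. So [u' v]_0^π = 0·v(π) − 0·v(0) = 0 for any v; take V = H^1(0, π).
Weak formulation: find u (satisfying any essential BC) such that ∫_0^π u'(x) v'(x) dx = ∫_0^π f v dx for all v ∈ V (homogeneous Neumann, so boundary terms vanish).
Substituting f(x) = 2*cos(3*x), the right-hand side is ∫_0^π (2*cos(3*x)) v dx.
Compatibility check (pure Neumann): taking v ≡ 1 ∈ V gives 0 = ∫_0^π f dx + (0) − (0), i.e. ∫_0^π f dx must equal u'(0) − u'(π) = 0. Indeed ∫_0^π (2*cos(3*x)) dx = 0, so the data are compatible. The solution is then unique only up to an additive constant (fix it e.g. by requiring ∫_0^π u dx = 0).


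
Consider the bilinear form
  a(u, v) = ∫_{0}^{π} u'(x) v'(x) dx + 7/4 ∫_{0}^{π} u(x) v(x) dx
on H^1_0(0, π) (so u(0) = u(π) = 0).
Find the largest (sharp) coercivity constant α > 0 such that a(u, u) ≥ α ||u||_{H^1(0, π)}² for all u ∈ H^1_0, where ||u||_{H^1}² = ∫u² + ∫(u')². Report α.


α = 1

Coercivity of a(·,·) on H^1_0(0, π) means a(u, u) ≥ α ||u||_{H^1}² for every u ∈ H^1_0.
The interval has length L = π, and Poincaré/coercivity depend only on L. Here a(u, u) = ∫(u')² + (7/4)·∫u².
Here c = 7/4 ≥ 1, so a(u,u) = ∫(u')² + c∫u² ≥ ∫(u')² + ∫u² = ||u||_{H^1}², i.e. α = 1 works. No larger α is possible: a(u,u) ≥ α||u||_{H^1}² means (1−α)∫(u')² ≥ (α−c)∫u², and for the modes u_n = sin(nπ(x−x₀)/L) (x₀ the left endpoint) one has ∫u_n²/∫(u_n')² = (L/(nπ))² → 0, so a(u_n,u_n)/||u_n||_{H^1}² → 1. Hence the optimal constant is α = 1.
Therefore α = 1.


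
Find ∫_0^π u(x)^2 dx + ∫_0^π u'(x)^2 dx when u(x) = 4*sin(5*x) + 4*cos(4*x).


||u||_{H^1(0,π)}^2 = 5440/9 + 344*π

u'(x) = -16*sin(4*x) + 20*cos(5*x).
Expand u² and (u')² and integrate term by term on (0, π), using: for integers n ≥ 1, ∫_0^π sin²(nx) dx = ∫_0^π cos²(nx) dx = π/2; for n ≠ n', ∫_0^π sin(nx)sin(n'x) dx = ∫_0^π cos(nx)cos(n'x) dx = 0; and by product-to-sum, ∫_0^π sin(nx)cos(n'x) dx = ½∫_0^π [sin((n+n')x) + sin((n−n')x)] dx, which is 0 when n+n' is even and 2n/(n²−n'²) when n+n' is odd (it need not vanish on (0, π)).
  u² squared terms: (4)²·∫cos(4x)² dx = 16·π/2 = 8*π;  (4)²·∫sin(5x)² dx = 16·π/2 = 8*π.
  u² cross terms: 2·(4)·(4)·∫cos(4x)·sin(5x) dx = 32·(10/9) = 320/9.
  So ∫_0^π u² dx = 8*π + 8*π + 320/9 = 320/9 + 16*π.
  (u')² squared terms: (-16)²·∫sin(4x)² dx = 256·π/2 = 128*π;  (20)²·∫cos(5x)² dx = 400·π/2 = 200*π.
  (u')² cross terms: 2·(-16)·(20)·∫sin(4x)·cos(5x) dx = -640·(-8/9) = 5120/9.
  So ∫_0^π (u')² dx = 128*π + 200*π + 5120/9 = 5120/9 + 328*π.
||u||_{H^1}^2 = (320/9 + 16*π) + (5120/9 + 328*π) = 5440/9 + 344*π.


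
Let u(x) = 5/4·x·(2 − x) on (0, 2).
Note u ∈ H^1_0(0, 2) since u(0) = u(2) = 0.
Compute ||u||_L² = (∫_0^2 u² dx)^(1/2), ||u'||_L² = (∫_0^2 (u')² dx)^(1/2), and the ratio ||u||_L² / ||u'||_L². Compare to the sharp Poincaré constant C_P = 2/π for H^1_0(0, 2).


||u||_L² / ||u'||_L² = sqrt(10)/5 < C_P = 2/π.

u(x) = 5/4·x·(2 − x), so u'(x) = 5/2 - 5*x/2.
u(x) = 5/4·x·(2 − x) vanishes at x = 0 and x = 2, so u ∈ H^1_0(0, 2). Differentiate via the product rule and integrate the resulting polynomials term by term.
  ∫_0^2 u² dx = ∫_0^2 (25*x^4/16 - 25*x^3/4 + 25*x^2/4) dx. Term by term:
    ∫_0^2 25*x^4/16 dx = 10;  ∫_0^2 -25*x^3/4 dx = -25;  ∫_0^2 25*x^2/4 dx = 50/3.
  Sum: 10 − 25 + 50/3 = 5/3.
  ∫_0^2 (u')² dx = ∫_0^2 (25*x^2/4 - 25*x/2 + 25/4) dx. Term by term:
    ∫_0^2 25*x^2/4 dx = 50/3;  ∫_0^2 -25*x/2 dx = -25;  ∫_0^2 25/4 dx = 25/2.
  Sum: 50/3 − 25 + 25/2 = 25/6.
∫_0^2 u² dx = 5/3, so ||u||_L² = sqrt(15)/3.
∫_0^2 (u')² dx = 25/6, so ||u'||_L² = 5*sqrt(6)/6.
Ratio ||u||_L² / ||u'||_L² = sqrt(10)/5.
Sharp Poincaré constant on H^1_0(0, 2) is C_P = L/π = 2/π, achieved by sin(π/2·x).
A polynomial bump cannot attain the sharp Poincaré constant (only the first sine eigenfunction does), so the ratio is strictly less than C_P, consistent with ||u||_L² ≤ C_P ||u'||_L².


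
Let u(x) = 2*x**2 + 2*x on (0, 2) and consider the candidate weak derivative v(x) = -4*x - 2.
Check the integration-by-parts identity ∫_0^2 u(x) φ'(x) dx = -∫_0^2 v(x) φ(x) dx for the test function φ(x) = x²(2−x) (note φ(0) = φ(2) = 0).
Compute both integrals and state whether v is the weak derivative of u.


LHS = -136/15, RHS = 136/15. No, v is not the weak derivative of u.

u(x) = 2*x**2 + 2*x, classical derivative u'(x) = 4*x + 2.
φ(x) = x²(2−x), so φ'(x) = x*(4 - 3*x).
Note φ(0) = φ(2) = 0, so the boundary term u·φ vanishes.
LHS = ∫_0^2 u(x) φ'(x) dx = ∫_0^2 (-6*x^4 + 2*x^3 + 8*x^2) dx. Term by term:
  ∫_0^2 -6*x^4 dx = -192/5;  ∫_0^2 2*x^3 dx = 8;  ∫_0^2 8*x^2 dx = 64/3.
Sum: -192/5 + 8 + 64/3 = -136/15.
So LHS = -136/15.
∫_0^2 v(x) φ(x) dx = ∫_0^2 (4*x^4 - 6*x^3 - 4*x^2) dx. Term by term:
  ∫_0^2 4*x^4 dx = 128/5;  ∫_0^2 -6*x^3 dx = -24;  ∫_0^2 -4*x^2 dx = -32/3.
Sum: 128/5 − 24 − 32/3 = -136/15.
So RHS = -∫_0^2 v(x) φ(x) dx = 136/15.
LHS − RHS = -272/15 ≠ 0, so the identity fails.
(For a valid weak derivative the identity must hold for EVERY test function, in particular this one. The failure shows v is NOT the weak derivative of u.)
Correct weak derivative would be u'(x) = 4*x + 2.


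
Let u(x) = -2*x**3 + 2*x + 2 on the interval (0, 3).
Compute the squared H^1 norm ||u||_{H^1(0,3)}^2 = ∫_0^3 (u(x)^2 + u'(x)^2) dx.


||u||_{H^1}^2 = 81498/35

The H^1 norm (squared) on an interval (0, L) is
  ||u||_{H^1}^2 = ∫_0^L u(x)^2 dx + ∫_0^L u'(x)^2 dx.
Compute u'(x) = 2 - 6*x**2.
Then u(x)^2 = 4*x**6 - 8*x**4 - 8*x**3 + 4*x**2 + 8*x + 4 and u'(x)^2 = 36*x**4 - 24*x**2 + 4.
Integrate each monomial from 0 to 3 using ∫_0^3 c·x^n dx = c·3^(n+1)/(n+1):
  ∫_0^3 u(x)^2 dx = ∫_0^3 (4*x^6 - 8*x^4 - 8*x^3 + 4*x^2 + 8*x + 4) dx. Term by term:
    ∫_0^3 4*x^6 dx = 8748/7;  ∫_0^3 -8*x^4 dx = -1944/5;  ∫_0^3 -8*x^3 dx = -162;
    ∫_0^3 4*x^2 dx = 36;  ∫_0^3 8*x dx = 36;  ∫_0^3 4 dx = 12.
  Sum: 8748/7 − 1944/5 − 162 + 36 + 36 + 12 = 27402/35.
  ∫_0^3 u'(x)^2 dx = ∫_0^3 (36*x^4 - 24*x^2 + 4) dx. Term by term:
    ∫_0^3 36*x^4 dx = 8748/5;  ∫_0^3 -24*x^2 dx = -216;  ∫_0^3 4 dx = 12.
  Sum: 8748/5 − 216 + 12 = 7728/5.
Adding: ||u||_{H^1}^2 = 27402/35 + 7728/5 = 81498/35.


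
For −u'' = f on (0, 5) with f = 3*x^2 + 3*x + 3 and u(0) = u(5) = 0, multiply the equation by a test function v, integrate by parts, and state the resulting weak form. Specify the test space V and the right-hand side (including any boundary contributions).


V = H^1_0(0, 5) (so v(0) = v(5) = 0); weak form: ∫_0^5 u'v' dx = ∫_0^5 (3*x^2 + 3*x + 3) v dx for all v ∈ V.

Multiply both sides by a test function v and integrate from 0 to 5:
  ∫_0^5 −u''(x) v(x) dx = ∫_0^5 f(x) v(x) dx.
Integrate the LHS by parts once:
  ∫_0^5 −u'' v dx = −[u'(x) v(x)]_0^5 + ∫_0^5 u'(x) v'(x) dx.
Thus ∫_0^5 u'(x) v'(x) dx = ∫_0^5 f(x) v(x) dx + [u'(x) v(x)]_0^5.
Choose V so that boundary terms are either known or forced to vanish.
u is Dirichlet: u(0) = u(5) = 0. Let V = H^1_0(0, 5); then v(0) = v(5) = 0, and [u' v]_0^5 = 0.
Weak formulation: find u (satisfying any essential BC) such that ∫_0^5 u'(x) v'(x) dx = ∫_0^5 f v dx for all v ∈ V.
Substituting f(x) = 3*x^2 + 3*x + 3, the right-hand side is ∫_0^5 (3*x^2 + 3*x + 3) v dx.


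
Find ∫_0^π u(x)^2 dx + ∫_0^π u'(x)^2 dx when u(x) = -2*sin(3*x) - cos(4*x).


||u||_{H^1(0,π)}^2 = -408/7 + 57*π/2

u'(x) = 4*sin(4*x) - 6*cos(3*x).
Expand u² and (u')² and integrate term by term on (0, π), using: for integers n ≥ 1, ∫_0^π sin²(nx) dx = ∫_0^π cos²(nx) dx = π/2; for n ≠ n', ∫_0^π sin(nx)sin(n'x) dx = ∫_0^π cos(nx)cos(n'x) dx = 0; and by product-to-sum, ∫_0^π sin(nx)cos(n'x) dx = ½∫_0^π [sin((n+n')x) + sin((n−n')x)] dx, which is 0 when n+n' is even and 2n/(n²−n'²) when n+n' is odd (it need not vanish on (0, π)).
  u² squared terms: (-1)²·∫cos(4x)² dx = 1·π/2 = π/2;  (-2)²·∫sin(3x)² dx = 4·π/2 = 2*π.
  u² cross terms: 2·(-1)·(-2)·∫cos(4x)·sin(3x) dx = 4·(-6/7) = -24/7.
  So ∫_0^π u² dx = π/2 + 2*π − 24/7 = -24/7 + 5*π/2.
  (u')² squared terms: (-6)²·∫cos(3x)² dx = 36·π/2 = 18*π;  (4)²·∫sin(4x)² dx = 16·π/2 = 8*π.
  (u')² cross terms: 2·(-6)·(4)·∫cos(3x)·sin(4x) dx = -48·(8/7) = -384/7.
  So ∫_0^π (u')² dx = 18*π + 8*π − 384/7 = -384/7 + 26*π.
||u||_{H^1}^2 = (-24/7 + 5*π/2) + (-384/7 + 26*π) = -408/7 + 57*π/2.


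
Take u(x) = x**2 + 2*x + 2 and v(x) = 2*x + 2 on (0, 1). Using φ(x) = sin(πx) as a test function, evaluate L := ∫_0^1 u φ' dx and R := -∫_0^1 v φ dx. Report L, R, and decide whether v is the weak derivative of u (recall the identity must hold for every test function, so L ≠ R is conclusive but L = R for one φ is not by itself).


LHS = -6/π, RHS = -6/π. Yes, v = u' weakly.

u(x) = x**2 + 2*x + 2, classical derivative u'(x) = 2*x + 2.
φ(x) = sin(πx), so φ'(x) = π*cos(π*x).
Note φ(0) = φ(1) = 0, so the boundary term u·φ vanishes.
LHS = ∫_0^1 u(x) φ'(x) dx = ∫_0^1 (π*x^2*cos(π*x) + 2*π*x*cos(π*x) + 2*π*cos(π*x)) dx. Term by term:
  ∫_0^1 2*π*cos(π*x) dx = 0;  ∫_0^1 π*x^2*cos(π*x) dx = -2/π;  ∫_0^1 2*π*x*cos(π*x) dx = -4/π.
Sum: 0 − 2/π − 4/π = -6/π.
So LHS = -6/π.
∫_0^1 v(x) φ(x) dx = ∫_0^1 (2*x*sin(π*x) + 2*sin(π*x)) dx. Term by term:
  ∫_0^1 2*sin(π*x) dx = 4/π;  ∫_0^1 2*x*sin(π*x) dx = 2/π.
Sum: 4/π + 2/π = 6/π.
So RHS = -∫_0^1 v(x) φ(x) dx = -6/π.
LHS = RHS, so the identity holds for this test φ.
Moreover u is smooth here and v(x) = u'(x) = 2*x + 2 pointwise, so the identity holds for every test function. Hence v is the weak derivative of u.


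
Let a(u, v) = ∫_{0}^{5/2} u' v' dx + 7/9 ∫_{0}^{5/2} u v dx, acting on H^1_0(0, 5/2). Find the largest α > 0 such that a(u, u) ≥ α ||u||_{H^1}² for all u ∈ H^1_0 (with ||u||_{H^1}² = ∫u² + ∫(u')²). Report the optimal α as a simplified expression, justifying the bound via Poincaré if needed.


α = (175 + 36*π^2)/(9*(25 + 4*π^2))

Coercivity of a(·,·) on H^1_0(0, 5/2) means a(u, u) ≥ α ||u||_{H^1}² for every u ∈ H^1_0.
The interval has length L = 5/2, and Poincaré/coercivity depend only on L. Here a(u, u) = ∫(u')² + (7/9)·∫u².
Here 0 < c = 7/9 < 1. The condition a(u,u) ≥ α||u||_{H^1}² reads (1−α)∫(u')² ≥ (α−c)∫u². Any admissible α is ≤ 1 (rapidly oscillating u have ∫u²/∫(u')² → 0), and α = 1 would force 0 ≥ (1−c)∫u², impossible since c < 1; so 1−α > 0. By the sharp Poincaré inequality on H^1_0 of an interval of length L, ∫(u')² ≥ (π/L)²∫u² with equality for the first sine mode sin(π(x−x₀)/L) (x₀ the left endpoint), so the inequality holds for all u iff (1−α)(π/L)² ≥ α − c, i.e. α ≤ ((π/L)² + c)/((π/L)² + 1) = (1 + c(L/π)²)/(1 + (L/π)²). With (π/L)² = 4*π^2/25 and c = 7/9, the largest admissible constant is α = ((π/L)² + c)/((π/L)² + 1).
Simplifying, α = (175 + 36*π^2)/(9*(25 + 4*π^2)).


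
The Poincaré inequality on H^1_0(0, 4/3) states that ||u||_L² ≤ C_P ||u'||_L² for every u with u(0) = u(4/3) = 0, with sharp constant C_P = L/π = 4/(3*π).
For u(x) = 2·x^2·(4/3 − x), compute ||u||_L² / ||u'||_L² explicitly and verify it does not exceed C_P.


||u||_L² / ||u'||_L² = 2*sqrt(14)/21 < C_P = 4/(3*π).

u(x) = 2·x^2·(4/3 − x), so u'(x) = 2*x*(8 - 9*x)/3.
u(x) = 2·x^2·(4/3 − x) vanishes at x = 0 and x = 4/3, so u ∈ H^1_0(0, 4/3). Differentiate via the product rule and integrate the resulting polynomials term by term.
  ∫_0^4/3 u² dx = ∫_0^4/3 (4*x^6 - 32*x^5/3 + 64*x^4/9) dx. Term by term:
    ∫_0^4/3 4*x^6 dx = 65536/15309;  ∫_0^4/3 -32*x^5/3 dx = -65536/6561;  ∫_0^4/3 64*x^4/9 dx = 65536/10935.
  Sum: 65536/15309 − 65536/6561 + 65536/10935 = 65536/229635.
  ∫_0^4/3 (u')² dx = ∫_0^4/3 (36*x^4 - 64*x^3 + 256*x^2/9) dx. Term by term:
    ∫_0^4/3 36*x^4 dx = 4096/135;  ∫_0^4/3 -64*x^3 dx = -4096/81;  ∫_0^4/3 256*x^2/9 dx = 16384/729.
  Sum: 4096/135 − 4096/81 + 16384/729 = 8192/3645.
∫_0^4/3 u² dx = 65536/229635, so ||u||_L² = 256*sqrt(35)/2835.
∫_0^4/3 (u')² dx = 8192/3645, so ||u'||_L² = 64*sqrt(10)/135.
Ratio ||u||_L² / ||u'||_L² = 2*sqrt(14)/21.
Sharp Poincaré constant on H^1_0(0, 4/3) is C_P = L/π = 4/(3*π), achieved by sin(3*π/4·x).
A polynomial bump cannot attain the sharp Poincaré constant (only the first sine eigenfunction does), so the ratio is strictly less than C_P, consistent with ||u||_L² ≤ C_P ||u'||_L².


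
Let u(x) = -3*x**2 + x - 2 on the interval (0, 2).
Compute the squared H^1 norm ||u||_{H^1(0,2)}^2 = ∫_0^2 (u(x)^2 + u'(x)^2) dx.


||u||_{H^1}^2 = 2134/15

The H^1 norm (squared) on an interval (0, L) is
  ||u||_{H^1}^2 = ∫_0^L u(x)^2 dx + ∫_0^L u'(x)^2 dx.
Compute u'(x) = 1 - 6*x.
Then u(x)^2 = 9*x**4 - 6*x**3 + 13*x**2 - 4*x + 4 and u'(x)^2 = 36*x**2 - 12*x + 1.
Integrate each monomial from 0 to 2 using ∫_0^2 c·x^n dx = c·2^(n+1)/(n+1):
  ∫_0^2 u(x)^2 dx = ∫_0^2 (9*x^4 - 6*x^3 + 13*x^2 - 4*x + 4) dx. Term by term:
    ∫_0^2 9*x^4 dx = 288/5;  ∫_0^2 -6*x^3 dx = -24;  ∫_0^2 13*x^2 dx = 104/3;
    ∫_0^2 -4*x dx = -8;  ∫_0^2 4 dx = 8.
  Sum: 288/5 − 24 + 104/3 − 8 + 8 = 1024/15.
  ∫_0^2 u'(x)^2 dx = ∫_0^2 (36*x^2 - 12*x + 1) dx. Term by term:
    ∫_0^2 36*x^2 dx = 96;  ∫_0^2 -12*x dx = -24;  ∫_0^2 1 dx = 2.
  Sum: 96 − 24 + 2 = 74.
Adding: ||u||_{H^1}^2 = 1024/15 + 74 = 2134/15.


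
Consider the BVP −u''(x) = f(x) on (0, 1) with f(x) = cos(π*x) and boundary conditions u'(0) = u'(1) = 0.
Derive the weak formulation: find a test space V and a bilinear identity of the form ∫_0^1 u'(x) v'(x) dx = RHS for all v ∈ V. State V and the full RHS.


V = H^1(0, 1) (no boundary constraint on v; u is determined up to an additive constant); weak form: ∫_0^1 u'v' dx = ∫_0^1 (cos(π*x)) v dx for all v ∈ V.

Multiply both sides by a test function v and integrate from 0 to 1:
  ∫_0^1 −u''(x) v(x) dx = ∫_0^1 f(x) v(x) dx.
Integrate the LHS by parts once:
  ∫_0^1 −u'' v dx = −[u'(x) v(x)]_0^1 + ∫_0^1 u'(x) v'(x) dx.
Thus ∫_0^1 u'(x) v'(x) dx = ∫_0^1 f(x) v(x) dx + [u'(x) v(x)]_0^1.
Choose V so that boundary terms are either known or forced to vanish.
u has homogeneous Neumann: u'(0) = u'(1) = 0. So [u' v]_0^1 = 0·v(1) − 0·v(0) = 0 for any v; take V = H^1(0, 1).
Weak formulation: find u (satisfying any essential BC) such that ∫_0^1 u'(x) v'(x) dx = ∫_0^1 f v dx for all v ∈ V (homogeneous Neumann, so boundary terms vanish).
Substituting f(x) = cos(π*x), the right-hand side is ∫_0^1 (cos(π*x)) v dx.
Compatibility check (pure Neumann): taking v ≡ 1 ∈ V gives 0 = ∫_0^1 f dx + (0) − (0), i.e. ∫_0^1 f dx must equal u'(0) − u'(1) = 0. Indeed ∫_0^1 (cos(π*x)) dx = 0, so the data are compatible. The solution is then unique only up to an additive constant (fix it e.g. by requiring ∫_0^1 u dx = 0).


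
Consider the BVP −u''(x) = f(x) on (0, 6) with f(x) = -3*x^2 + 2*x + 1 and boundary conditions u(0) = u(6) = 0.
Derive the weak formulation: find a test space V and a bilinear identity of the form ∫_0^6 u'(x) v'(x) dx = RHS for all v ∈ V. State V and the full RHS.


V = H^1_0(0, 6) (so v(0) = v(6) = 0); weak form: ∫_0^6 u'v' dx = ∫_0^6 (-3*x^2 + 2*x + 1) v dx for all v ∈ V.

Multiply both sides by a test function v and integrate from 0 to 6:
  ∫_0^6 −u''(x) v(x) dx = ∫_0^6 f(x) v(x) dx.
Integrate the LHS by parts once:
  ∫_0^6 −u'' v dx = −[u'(x) v(x)]_0^6 + ∫_0^6 u'(x) v'(x) dx.
Thus ∫_0^6 u'(x) v'(x) dx = ∫_0^6 f(x) v(x) dx + [u'(x) v(x)]_0^6.
Choose V so that boundary terms are either known or forced to vanish.
u is Dirichlet: u(0) = u(6) = 0. Let V = H^1_0(0, 6); then v(0) = v(6) = 0, and [u' v]_0^6 = 0.
Weak formulation: find u (satisfying any essential BC) such that ∫_0^6 u'(x) v'(x) dx = ∫_0^6 f v dx for all v ∈ V.
Substituting f(x) = -3*x^2 + 2*x + 1, the right-hand side is ∫_0^6 (-3*x^2 + 2*x + 1) v dx.


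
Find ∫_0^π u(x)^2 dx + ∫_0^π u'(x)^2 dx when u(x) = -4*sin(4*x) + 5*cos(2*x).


||u||_{H^1(0,π)}^2 = 397*π/2

u'(x) = -10*sin(2*x) - 16*cos(4*x).
Expand u² and (u')² and integrate term by term on (0, π), using: for integers n ≥ 1, ∫_0^π sin²(nx) dx = ∫_0^π cos²(nx) dx = π/2; for n ≠ n', ∫_0^π sin(nx)sin(n'x) dx = ∫_0^π cos(nx)cos(n'x) dx = 0; and by product-to-sum, ∫_0^π sin(nx)cos(n'x) dx = ½∫_0^π [sin((n+n')x) + sin((n−n')x)] dx, which is 0 when n+n' is even and 2n/(n²−n'²) when n+n' is odd (it need not vanish on (0, π)).
  u² squared terms: (-4)²·∫sin(4x)² dx = 16·π/2 = 8*π;  (5)²·∫cos(2x)² dx = 25·π/2 = 25*π/2.
  u² cross terms: 2·(-4)·(5)·∫sin(4x)·cos(2x) dx = -40·(0) = 0.
  So ∫_0^π u² dx = 8*π + 25*π/2 + 0 = 41*π/2.
  (u')² squared terms: (-16)²·∫cos(4x)² dx = 256·π/2 = 128*π;  (-10)²·∫sin(2x)² dx = 100·π/2 = 50*π.
  (u')² cross terms: 2·(-16)·(-10)·∫cos(4x)·sin(2x) dx = 320·(0) = 0.
  So ∫_0^π (u')² dx = 128*π + 50*π + 0 = 178*π.
||u||_{H^1}^2 = (41*π/2) + (178*π) = 397*π/2.


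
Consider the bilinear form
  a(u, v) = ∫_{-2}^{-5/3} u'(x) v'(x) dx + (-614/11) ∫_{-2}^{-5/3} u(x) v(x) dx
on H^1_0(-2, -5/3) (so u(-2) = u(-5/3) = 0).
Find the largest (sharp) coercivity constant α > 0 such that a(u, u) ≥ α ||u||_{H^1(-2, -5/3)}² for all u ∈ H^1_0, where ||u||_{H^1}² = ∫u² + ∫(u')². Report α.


α = (-614 + 99*π^2)/(11*(1 + 9*π^2))

Coercivity of a(·,·) on H^1_0(-2, -5/3) means a(u, u) ≥ α ||u||_{H^1}² for every u ∈ H^1_0.
The interval has length L = 1/3, and Poincaré/coercivity depend only on L. Here a(u, u) = ∫(u')² + (-614/11)·∫u².
Here c = -614/11 < 0 with |c| < (π/L)² = 9*π^2, so coercivity still holds. The condition a(u,u) ≥ α||u||_{H^1}² reads (1−α)∫(u')² ≥ (α−c)∫u². Any admissible α is ≤ 1 (rapidly oscillating u have ∫u²/∫(u')² → 0), and α = 1 would force 0 ≥ (1−c)∫u², impossible since c < 1; so 1−α > 0. By the sharp Poincaré inequality on H^1_0 of an interval of length L, ∫(u')² ≥ (π/L)²∫u² with equality for the first sine mode sin(π(x−x₀)/L) (x₀ the left endpoint), so the inequality holds for all u iff (1−α)(π/L)² ≥ α − c, i.e. α ≤ ((π/L)² + c)/((π/L)² + 1) = (1 + c(L/π)²)/(1 + (L/π)²). (Direct route, valid since c ≤ 0: Poincaré gives c∫u² ≥ c(L/π)²∫(u')², so a(u,u) ≥ (1 + c(L/π)²)∫(u')², while ||u||_{H^1}² ≤ (1 + (L/π)²)∫(u')²; dividing yields the same α.) With (π/L)² = 9*π^2 and c = -614/11, the largest admissible constant is α = ((π/L)² + c)/((π/L)² + 1).
Simplifying, α = (-614 + 99*π^2)/(11*(1 + 9*π^2)).


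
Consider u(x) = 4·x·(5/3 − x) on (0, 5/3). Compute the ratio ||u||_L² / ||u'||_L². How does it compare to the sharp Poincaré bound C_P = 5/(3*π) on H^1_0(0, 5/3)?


||u||_L² / ||u'||_L² = sqrt(10)/6 < C_P = 5/(3*π).

u(x) = 4·x·(5/3 − x), so u'(x) = 20/3 - 8*x.
u(x) = 4·x·(5/3 − x) vanishes at x = 0 and x = 5/3, so u ∈ H^1_0(0, 5/3). Differentiate via the product rule and integrate the resulting polynomials term by term.
  ∫_0^5/3 u² dx = ∫_0^5/3 (16*x^4 - 160*x^3/3 + 400*x^2/9) dx. Term by term:
    ∫_0^5/3 16*x^4 dx = 10000/243;  ∫_0^5/3 -160*x^3/3 dx = -25000/243;  ∫_0^5/3 400*x^2/9 dx = 50000/729.
  Sum: 10000/243 − 25000/243 + 50000/729 = 5000/729.
  ∫_0^5/3 (u')² dx = ∫_0^5/3 (64*x^2 - 320*x/3 + 400/9) dx. Term by term:
    ∫_0^5/3 64*x^2 dx = 8000/81;  ∫_0^5/3 -320*x/3 dx = -4000/27;  ∫_0^5/3 400/9 dx = 2000/27.
  Sum: 8000/81 − 4000/27 + 2000/27 = 2000/81.
∫_0^5/3 u² dx = 5000/729, so ||u||_L² = 50*sqrt(2)/27.
∫_0^5/3 (u')² dx = 2000/81, so ||u'||_L² = 20*sqrt(5)/9.
Ratio ||u||_L² / ||u'||_L² = sqrt(10)/6.
Sharp Poincaré constant on H^1_0(0, 5/3) is C_P = L/π = 5/(3*π), achieved by sin(3*π/5·x).
A polynomial bump cannot attain the sharp Poincaré constant (only the first sine eigenfunction does), so the ratio is strictly less than C_P, consistent with ||u||_L² ≤ C_P ||u'||_L².


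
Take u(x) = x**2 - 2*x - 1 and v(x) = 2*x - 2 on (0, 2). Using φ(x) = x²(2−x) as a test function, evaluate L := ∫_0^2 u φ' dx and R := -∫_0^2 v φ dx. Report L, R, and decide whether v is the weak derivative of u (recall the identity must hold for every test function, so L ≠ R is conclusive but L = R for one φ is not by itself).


LHS = -8/15, RHS = -8/15. Yes, v = u' weakly.

u(x) = x**2 - 2*x - 1, classical derivative u'(x) = 2*x - 2.
φ(x) = x²(2−x), so φ'(x) = x*(4 - 3*x).
Note φ(0) = φ(2) = 0, so the boundary term u·φ vanishes.
LHS = ∫_0^2 u(x) φ'(x) dx = ∫_0^2 (-3*x^4 + 10*x^3 - 5*x^2 - 4*x) dx. Term by term:
  ∫_0^2 -3*x^4 dx = -96/5;  ∫_0^2 10*x^3 dx = 40;  ∫_0^2 -5*x^2 dx = -40/3;
  ∫_0^2 -4*x dx = -8.
Sum: -96/5 + 40 − 40/3 − 8 = -8/15.
So LHS = -8/15.
∫_0^2 v(x) φ(x) dx = ∫_0^2 (-2*x^4 + 6*x^3 - 4*x^2) dx. Term by term:
  ∫_0^2 -2*x^4 dx = -64/5;  ∫_0^2 6*x^3 dx = 24;  ∫_0^2 -4*x^2 dx = -32/3.
Sum: -64/5 + 24 − 32/3 = 8/15.
So RHS = -∫_0^2 v(x) φ(x) dx = -8/15.
LHS = RHS, so the identity holds for this test φ.
Moreover u is smooth here and v(x) = u'(x) = 2*x - 2 pointwise, so the identity holds for every test function. Hence v is the weak derivative of u.


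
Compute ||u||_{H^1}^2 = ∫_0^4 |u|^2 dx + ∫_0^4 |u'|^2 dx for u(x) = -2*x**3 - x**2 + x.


||u||_{H^1}^2 = 2108612/105

The H^1 norm (squared) on an interval (0, L) is
  ||u||_{H^1}^2 = ∫_0^L u(x)^2 dx + ∫_0^L u'(x)^2 dx.
Compute u'(x) = -6*x**2 - 2*x + 1.
Then u(x)^2 = 4*x**6 + 4*x**5 - 3*x**4 - 2*x**3 + x**2 and u'(x)^2 = 36*x**4 + 24*x**3 - 8*x**2 - 4*x + 1.
Integrate each monomial from 0 to 4 using ∫_0^4 c·x^n dx = c·4^(n+1)/(n+1):
  ∫_0^4 u(x)^2 dx = ∫_0^4 (4*x^6 + 4*x^5 - 3*x^4 - 2*x^3 + x^2) dx. Term by term:
    ∫_0^4 4*x^6 dx = 65536/7;  ∫_0^4 4*x^5 dx = 8192/3;  ∫_0^4 -3*x^4 dx = -3072/5;
    ∫_0^4 -2*x^3 dx = -128;  ∫_0^4 x^2 dx = 64/3.
  Sum: 65536/7 + 8192/3 − 3072/5 − 128 + 64/3 = 398016/35.
  ∫_0^4 u'(x)^2 dx = ∫_0^4 (36*x^4 + 24*x^3 - 8*x^2 - 4*x + 1) dx. Term by term:
    ∫_0^4 36*x^4 dx = 36864/5;  ∫_0^4 24*x^3 dx = 1536;  ∫_0^4 -8*x^2 dx = -512/3;
    ∫_0^4 -4*x dx = -32;  ∫_0^4 1 dx = 4.
  Sum: 36864/5 + 1536 − 512/3 − 32 + 4 = 130652/15.
Adding: ||u||_{H^1}^2 = 398016/35 + 130652/15 = 2108612/105.


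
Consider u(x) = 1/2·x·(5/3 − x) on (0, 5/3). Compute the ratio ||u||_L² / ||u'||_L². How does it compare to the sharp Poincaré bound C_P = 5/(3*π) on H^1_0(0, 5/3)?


||u||_L² / ||u'||_L² = sqrt(10)/6 < C_P = 5/(3*π).

u(x) = 1/2·x·(5/3 − x), so u'(x) = 5/6 - x.
u(x) = 1/2·x·(5/3 − x) vanishes at x = 0 and x = 5/3, so u ∈ H^1_0(0, 5/3). Differentiate via the product rule and integrate the resulting polynomials term by term.
  ∫_0^5/3 u² dx = ∫_0^5/3 (x^4/4 - 5*x^3/6 + 25*x^2/36) dx. Term by term:
    ∫_0^5/3 x^4/4 dx = 625/972;  ∫_0^5/3 -5*x^3/6 dx = -3125/1944;  ∫_0^5/3 25*x^2/36 dx = 3125/2916.
  Sum: 625/972 − 3125/1944 + 3125/2916 = 625/5832.
  ∫_0^5/3 (u')² dx = ∫_0^5/3 (x^2 - 5*x/3 + 25/36) dx. Term by term:
    ∫_0^5/3 x^2 dx = 125/81;  ∫_0^5/3 -5*x/3 dx = -125/54;  ∫_0^5/3 25/36 dx = 125/108.
  Sum: 125/81 − 125/54 + 125/108 = 125/324.
∫_0^5/3 u² dx = 625/5832, so ||u||_L² = 25*sqrt(2)/108.
∫_0^5/3 (u')² dx = 125/324, so ||u'||_L² = 5*sqrt(5)/18.
Ratio ||u||_L² / ||u'||_L² = sqrt(10)/6.
Sharp Poincaré constant on H^1_0(0, 5/3) is C_P = L/π = 5/(3*π), achieved by sin(3*π/5·x).
A polynomial bump cannot attain the sharp Poincaré constant (only the first sine eigenfunction does), so the ratio is strictly less than C_P, consistent with ||u||_L² ≤ C_P ||u'||_L².


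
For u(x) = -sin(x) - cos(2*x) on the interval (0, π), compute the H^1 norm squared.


||u||_{H^1(0,π)}^2 = -20/3 + 7*π/2

u'(x) = 2*sin(2*x) - cos(x).
Expand u² and (u')² and integrate term by term on (0, π), using: for integers n ≥ 1, ∫_0^π sin²(nx) dx = ∫_0^π cos²(nx) dx = π/2; for n ≠ n', ∫_0^π sin(nx)sin(n'x) dx = ∫_0^π cos(nx)cos(n'x) dx = 0; and by product-to-sum, ∫_0^π sin(nx)cos(n'x) dx = ½∫_0^π [sin((n+n')x) + sin((n−n')x)] dx, which is 0 when n+n' is even and 2n/(n²−n'²) when n+n' is odd (it need not vanish on (0, π)).
  u² squared terms: (-1)²·∫cos(2x)² dx = 1·π/2 = π/2;  (-1)²·∫sin(x)² dx = 1·π/2 = π/2.
  u² cross terms: 2·(-1)·(-1)·∫cos(2x)·sin(x) dx = 2·(-2/3) = -4/3.
  So ∫_0^π u² dx = π/2 + π/2 − 4/3 = -4/3 + π.
  (u')² squared terms: (-1)²·∫cos(x)² dx = 1·π/2 = π/2;  (2)²·∫sin(2x)² dx = 4·π/2 = 2*π.
  (u')² cross terms: 2·(-1)·(2)·∫cos(x)·sin(2x) dx = -4·(4/3) = -16/3.
  So ∫_0^π (u')² dx = π/2 + 2*π − 16/3 = -16/3 + 5*π/2.
||u||_{H^1}^2 = (-4/3 + π) + (-16/3 + 5*π/2) = -20/3 + 7*π/2.


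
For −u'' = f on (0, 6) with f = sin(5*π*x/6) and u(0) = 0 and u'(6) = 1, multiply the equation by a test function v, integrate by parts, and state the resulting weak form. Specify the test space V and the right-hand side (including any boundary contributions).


V = {v ∈ H^1(0, 6) : v(0) = 0} (test functions vanish at x = 0 where u is specified); weak form: ∫_0^6 u'v' dx = ∫_0^6 (sin(5*π*x/6)) v dx + v(6) for all v ∈ V.

Multiply both sides by a test function v and integrate from 0 to 6:
  ∫_0^6 −u''(x) v(x) dx = ∫_0^6 f(x) v(x) dx.
Integrate the LHS by parts once:
  ∫_0^6 −u'' v dx = −[u'(x) v(x)]_0^6 + ∫_0^6 u'(x) v'(x) dx.
Thus ∫_0^6 u'(x) v'(x) dx = ∫_0^6 f(x) v(x) dx + [u'(x) v(x)]_0^6.
Choose V so that boundary terms are either known or forced to vanish.
Mixed BC: u(0) = 0 (Dirichlet) and u'(6) = 1 (Neumann). Define V = {v ∈ H^1(0, 6) : v(0) = 0}. Then [u' v]_0^6 = u'(6)·v(6) − u'(0)·0 = v(6).
Weak formulation: find u (satisfying any essential BC) such that ∫_0^6 u'(x) v'(x) dx = ∫_0^6 f v dx + v(6) for all v ∈ V (Dirichlet at 0 absorbed into V; Neumann datum at x = 6 contributes the boundary term).
Substituting f(x) = sin(5*π*x/6), the right-hand side is ∫_0^6 (sin(5*π*x/6)) v dx + v(6).


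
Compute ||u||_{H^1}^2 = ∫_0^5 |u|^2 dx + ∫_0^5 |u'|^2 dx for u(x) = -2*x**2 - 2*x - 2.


||u||_{H^1}^2 = 15770/3

The H^1 norm (squared) on an interval (0, L) is
  ||u||_{H^1}^2 = ∫_0^L u(x)^2 dx + ∫_0^L u'(x)^2 dx.
Compute u'(x) = -4*x - 2.
Then u(x)^2 = 4*x**4 + 8*x**3 + 12*x**2 + 8*x + 4 and u'(x)^2 = 16*x**2 + 16*x + 4.
Integrate each monomial from 0 to 5 using ∫_0^5 c·x^n dx = c·5^(n+1)/(n+1):
  ∫_0^5 u(x)^2 dx = ∫_0^5 (4*x^4 + 8*x^3 + 12*x^2 + 8*x + 4) dx. Term by term:
    ∫_0^5 4*x^4 dx = 2500;  ∫_0^5 8*x^3 dx = 1250;  ∫_0^5 12*x^2 dx = 500;
    ∫_0^5 8*x dx = 100;  ∫_0^5 4 dx = 20.
  Sum: 2500 + 1250 + 500 + 100 + 20 = 4370.
  ∫_0^5 u'(x)^2 dx = ∫_0^5 (16*x^2 + 16*x + 4) dx. Term by term:
    ∫_0^5 16*x^2 dx = 2000/3;  ∫_0^5 16*x dx = 200;  ∫_0^5 4 dx = 20.
  Sum: 2000/3 + 200 + 20 = 2660/3.
Adding: ||u||_{H^1}^2 = 4370 + 2660/3 = 15770/3.


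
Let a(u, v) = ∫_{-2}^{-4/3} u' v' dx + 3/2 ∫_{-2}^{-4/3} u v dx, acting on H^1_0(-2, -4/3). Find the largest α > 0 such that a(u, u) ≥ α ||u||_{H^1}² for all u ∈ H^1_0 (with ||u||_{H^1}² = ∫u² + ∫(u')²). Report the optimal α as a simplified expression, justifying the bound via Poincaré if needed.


α = 1

Coercivity of a(·,·) on H^1_0(-2, -4/3) means a(u, u) ≥ α ||u||_{H^1}² for every u ∈ H^1_0.
The interval has length L = 2/3, and Poincaré/coercivity depend only on L. Here a(u, u) = ∫(u')² + (3/2)·∫u².
Here c = 3/2 ≥ 1, so a(u,u) = ∫(u')² + c∫u² ≥ ∫(u')² + ∫u² = ||u||_{H^1}², i.e. α = 1 works. No larger α is possible: a(u,u) ≥ α||u||_{H^1}² means (1−α)∫(u')² ≥ (α−c)∫u², and for the modes u_n = sin(nπ(x−x₀)/L) (x₀ the left endpoint) one has ∫u_n²/∫(u_n')² = (L/(nπ))² → 0, so a(u_n,u_n)/||u_n||_{H^1}² → 1. Hence the optimal constant is α = 1.
Therefore α = 1.


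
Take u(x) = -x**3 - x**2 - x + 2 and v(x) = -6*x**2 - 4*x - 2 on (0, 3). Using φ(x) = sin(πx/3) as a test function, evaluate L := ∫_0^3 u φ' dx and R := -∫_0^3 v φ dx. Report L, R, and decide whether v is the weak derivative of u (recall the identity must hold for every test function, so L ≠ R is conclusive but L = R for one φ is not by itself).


LHS = -324/π^3 + 105/π, RHS = -648/π^3 + 210/π. No, v is not the weak derivative of u.

u(x) = -x**3 - x**2 - x + 2, classical derivative u'(x) = -3*x**2 - 2*x - 1.
φ(x) = sin(πx/3), so φ'(x) = π*cos(π*x/3)/3.
Note φ(0) = φ(3) = 0, so the boundary term u·φ vanishes.
LHS = ∫_0^3 u(x) φ'(x) dx = ∫_0^3 (-π*x^3*cos(π*x/3)/3 - π*x^2*cos(π*x/3)/3 - π*x*cos(π*x/3)/3 + 2*π*cos(π*x/3)/3) dx. Term by term:
  ∫_0^3 2*π*cos(π*x/3)/3 dx = 0;  ∫_0^3 -π*x*cos(π*x/3)/3 dx = 6/π;  ∫_0^3 -π*x^2*cos(π*x/3)/3 dx = 18/π;
  ∫_0^3 -π*x^3*cos(π*x/3)/3 dx = -324/π^3 + 81/π.
Sum: 0 + 6/π + 18/π + -324/π^3 + 81/π = -324/π^3 + 105/π.
So LHS = -324/π^3 + 105/π.
∫_0^3 v(x) φ(x) dx = ∫_0^3 (-6*x^2*sin(π*x/3) - 4*x*sin(π*x/3) - 2*sin(π*x/3)) dx. Term by term:
  ∫_0^3 -2*sin(π*x/3) dx = -12/π;  ∫_0^3 -6*x^2*sin(π*x/3) dx = -162/π + 648/π^3;  ∫_0^3 -4*x*sin(π*x/3) dx = -36/π.
Sum: -12/π + -162/π + 648/π^3 − 36/π = -210/π + 648/π^3.
So RHS = -∫_0^3 v(x) φ(x) dx = -648/π^3 + 210/π.
LHS − RHS = -105/π + 324/π^3 ≠ 0, so the identity fails.
(For a valid weak derivative the identity must hold for EVERY test function, in particular this one. The failure shows v is NOT the weak derivative of u.)
Correct weak derivative would be u'(x) = -3*x**2 - 2*x - 1.


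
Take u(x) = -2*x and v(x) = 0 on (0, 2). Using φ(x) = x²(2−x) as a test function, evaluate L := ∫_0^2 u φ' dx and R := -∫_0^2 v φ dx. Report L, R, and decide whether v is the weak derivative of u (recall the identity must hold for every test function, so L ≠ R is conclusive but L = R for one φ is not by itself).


LHS = 8/3, RHS = 0. No, v is not the weak derivative of u.

u(x) = -2*x, classical derivative u'(x) = -2.
φ(x) = x²(2−x), so φ'(x) = x*(4 - 3*x).
Note φ(0) = φ(2) = 0, so the boundary term u·φ vanishes.
LHS = ∫_0^2 u(x) φ'(x) dx = ∫_0^2 (6*x^3 - 8*x^2) dx. Term by term:
  ∫_0^2 6*x^3 dx = 24;  ∫_0^2 -8*x^2 dx = -64/3.
Sum: 24 − 64/3 = 8/3.
So LHS = 8/3.
∫_0^2 v(x) φ(x) dx = ∫_0^2 (0) dx. Term by term:
  ∫_0^2 0 dx = 0.
So RHS = -∫_0^2 v(x) φ(x) dx = 0.
LHS − RHS = 8/3 ≠ 0, so the identity fails.
(For a valid weak derivative the identity must hold for EVERY test function, in particular this one. The failure shows v is NOT the weak derivative of u.)
Correct weak derivative would be u'(x) = -2.


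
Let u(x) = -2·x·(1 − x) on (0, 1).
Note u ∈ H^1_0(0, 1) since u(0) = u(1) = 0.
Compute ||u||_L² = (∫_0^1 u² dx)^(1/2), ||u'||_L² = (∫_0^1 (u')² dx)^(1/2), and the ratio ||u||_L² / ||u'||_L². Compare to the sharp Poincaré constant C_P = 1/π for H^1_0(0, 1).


||u||_L² / ||u'||_L² = sqrt(10)/10 < C_P = 1/π.

u(x) = -2·x·(1 − x), so u'(x) = 4*x - 2.
u(x) = -2·x·(1 − x) vanishes at x = 0 and x = 1, so u ∈ H^1_0(0, 1). Differentiate via the product rule and integrate the resulting polynomials term by term.
  ∫_0^1 u² dx = ∫_0^1 (4*x^4 - 8*x^3 + 4*x^2) dx. Term by term:
    ∫_0^1 4*x^4 dx = 4/5;  ∫_0^1 -8*x^3 dx = -2;  ∫_0^1 4*x^2 dx = 4/3.
  Sum: 4/5 − 2 + 4/3 = 2/15.
  ∫_0^1 (u')² dx = ∫_0^1 (16*x^2 - 16*x + 4) dx. Term by term:
    ∫_0^1 16*x^2 dx = 16/3;  ∫_0^1 -16*x dx = -8;  ∫_0^1 4 dx = 4.
  Sum: 16/3 − 8 + 4 = 4/3.
∫_0^1 u² dx = 2/15, so ||u||_L² = sqrt(30)/15.
∫_0^1 (u')² dx = 4/3, so ||u'||_L² = 2*sqrt(3)/3.
Ratio ||u||_L² / ||u'||_L² = sqrt(10)/10.
Sharp Poincaré constant on H^1_0(0, 1) is C_P = L/π = 1/π, achieved by sin(π·x).
A polynomial bump cannot attain the sharp Poincaré constant (only the first sine eigenfunction does), so the ratio is strictly less than C_P, consistent with ||u||_L² ≤ C_P ||u'||_L².


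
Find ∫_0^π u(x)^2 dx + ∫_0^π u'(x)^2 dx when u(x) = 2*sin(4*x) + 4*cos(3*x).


||u||_{H^1(0,π)}^2 = 1280/7 + 114*π

u'(x) = -12*sin(3*x) + 8*cos(4*x).
Expand u² and (u')² and integrate term by term on (0, π), using: for integers n ≥ 1, ∫_0^π sin²(nx) dx = ∫_0^π cos²(nx) dx = π/2; for n ≠ n', ∫_0^π sin(nx)sin(n'x) dx = ∫_0^π cos(nx)cos(n'x) dx = 0; and by product-to-sum, ∫_0^π sin(nx)cos(n'x) dx = ½∫_0^π [sin((n+n')x) + sin((n−n')x)] dx, which is 0 when n+n' is even and 2n/(n²−n'²) when n+n' is odd (it need not vanish on (0, π)).
  u² squared terms: (2)²·∫sin(4x)² dx = 4·π/2 = 2*π;  (4)²·∫cos(3x)² dx = 16·π/2 = 8*π.
  u² cross terms: 2·(2)·(4)·∫sin(4x)·cos(3x) dx = 16·(8/7) = 128/7.
  So ∫_0^π u² dx = 2*π + 8*π + 128/7 = 128/7 + 10*π.
  (u')² squared terms: (-12)²·∫sin(3x)² dx = 144·π/2 = 72*π;  (8)²·∫cos(4x)² dx = 64·π/2 = 32*π.
  (u')² cross terms: 2·(-12)·(8)·∫sin(3x)·cos(4x) dx = -192·(-6/7) = 1152/7.
  So ∫_0^π (u')² dx = 72*π + 32*π + 1152/7 = 1152/7 + 104*π.
||u||_{H^1}^2 = (128/7 + 10*π) + (1152/7 + 104*π) = 1280/7 + 114*π.


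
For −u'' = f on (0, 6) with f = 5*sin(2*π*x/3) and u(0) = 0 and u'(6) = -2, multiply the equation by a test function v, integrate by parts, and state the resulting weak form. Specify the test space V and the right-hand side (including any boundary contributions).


V = {v ∈ H^1(0, 6) : v(0) = 0} (test functions vanish at x = 0 where u is specified); weak form: ∫_0^6 u'v' dx = ∫_0^6 (5*sin(2*π*x/3)) v dx − 2·v(6) for all v ∈ V.

Multiply both sides by a test function v and integrate from 0 to 6:
  ∫_0^6 −u''(x) v(x) dx = ∫_0^6 f(x) v(x) dx.
Integrate the LHS by parts once:
  ∫_0^6 −u'' v dx = −[u'(x) v(x)]_0^6 + ∫_0^6 u'(x) v'(x) dx.
Thus ∫_0^6 u'(x) v'(x) dx = ∫_0^6 f(x) v(x) dx + [u'(x) v(x)]_0^6.
Choose V so that boundary terms are either known or forced to vanish.
Mixed BC: u(0) = 0 (Dirichlet) and u'(6) = -2 (Neumann). Define V = {v ∈ H^1(0, 6) : v(0) = 0}. Then [u' v]_0^6 = u'(6)·v(6) − u'(0)·0 = − 2·v(6).
Weak formulation: find u (satisfying any essential BC) such that ∫_0^6 u'(x) v'(x) dx = ∫_0^6 f v dx − 2·v(6) for all v ∈ V (Dirichlet at 0 absorbed into V; Neumann datum at x = 6 contributes the boundary term).
Substituting f(x) = 5*sin(2*π*x/3), the right-hand side is ∫_0^6 (5*sin(2*π*x/3)) v dx − 2·v(6).


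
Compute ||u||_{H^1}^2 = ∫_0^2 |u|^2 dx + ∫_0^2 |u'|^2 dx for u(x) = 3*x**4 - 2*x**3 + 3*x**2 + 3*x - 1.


||u||_{H^1}^2 = 103664/35

The H^1 norm (squared) on an interval (0, L) is
  ||u||_{H^1}^2 = ∫_0^L u(x)^2 dx + ∫_0^L u'(x)^2 dx.
Compute u'(x) = 12*x**3 - 6*x**2 + 6*x + 3.
Then u(x)^2 = 9*x**8 - 12*x**7 + 22*x**6 + 6*x**5 - 9*x**4 + 22*x**3 + 3*x**2 - 6*x + 1 and u'(x)^2 = 144*x**6 - 144*x**5 + 180*x**4 + 36*x + 9.
Integrate each monomial from 0 to 2 using ∫_0^2 c·x^n dx = c·2^(n+1)/(n+1):
  ∫_0^2 u(x)^2 dx = ∫_0^2 (9*x^8 - 12*x^7 + 22*x^6 + 6*x^5 - 9*x^4 + 22*x^3 + 3*x^2 - 6*x + 1) dx. Term by term:
    ∫_0^2 9*x^8 dx = 512;  ∫_0^2 -12*x^7 dx = -384;  ∫_0^2 22*x^6 dx = 2816/7;
    ∫_0^2 6*x^5 dx = 64;  ∫_0^2 -9*x^4 dx = -288/5;  ∫_0^2 22*x^3 dx = 88;
    ∫_0^2 3*x^2 dx = 8;  ∫_0^2 -6*x dx = -12;  ∫_0^2 1 dx = 2.
  Sum: 512 − 384 + 2816/7 + 64 − 288/5 + 88 + 8 − 12 + 2 = 21794/35.
  ∫_0^2 u'(x)^2 dx = ∫_0^2 (144*x^6 - 144*x^5 + 180*x^4 + 36*x + 9) dx. Term by term:
    ∫_0^2 144*x^6 dx = 18432/7;  ∫_0^2 -144*x^5 dx = -1536;  ∫_0^2 180*x^4 dx = 1152;
    ∫_0^2 36*x dx = 72;  ∫_0^2 9 dx = 18.
  Sum: 18432/7 − 1536 + 1152 + 72 + 18 = 16374/7.
Adding: ||u||_{H^1}^2 = 21794/35 + 16374/7 = 103664/35.


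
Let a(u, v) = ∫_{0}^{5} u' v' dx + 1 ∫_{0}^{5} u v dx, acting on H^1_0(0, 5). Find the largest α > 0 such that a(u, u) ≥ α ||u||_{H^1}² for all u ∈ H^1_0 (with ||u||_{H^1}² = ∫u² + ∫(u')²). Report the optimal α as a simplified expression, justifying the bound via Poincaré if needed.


α = 1

Coercivity of a(·,·) on H^1_0(0, 5) means a(u, u) ≥ α ||u||_{H^1}² for every u ∈ H^1_0.
The interval has length L = 5, and Poincaré/coercivity depend only on L. Here a(u, u) = ∫(u')² + (1)·∫u².
Here c = 1 ≥ 1, so a(u,u) = ∫(u')² + c∫u² ≥ ∫(u')² + ∫u² = ||u||_{H^1}², i.e. α = 1 works. No larger α is possible: a(u,u) ≥ α||u||_{H^1}² means (1−α)∫(u')² ≥ (α−c)∫u², and for the modes u_n = sin(nπ(x−x₀)/L) (x₀ the left endpoint) one has ∫u_n²/∫(u_n')² = (L/(nπ))² → 0, so a(u_n,u_n)/||u_n||_{H^1}² → 1. Hence the optimal constant is α = 1.
Therefore α = 1.


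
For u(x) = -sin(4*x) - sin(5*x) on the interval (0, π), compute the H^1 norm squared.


||u||_{H^1(0,π)}^2 = 43*π/2

u'(x) = -4*cos(4*x) - 5*cos(5*x).
Expand u² and (u')² and integrate term by term on (0, π), using: for integers n ≥ 1, ∫_0^π sin²(nx) dx = ∫_0^π cos²(nx) dx = π/2; for n ≠ n', ∫_0^π sin(nx)sin(n'x) dx = ∫_0^π cos(nx)cos(n'x) dx = 0; and by product-to-sum, ∫_0^π sin(nx)cos(n'x) dx = ½∫_0^π [sin((n+n')x) + sin((n−n')x)] dx, which is 0 when n+n' is even and 2n/(n²−n'²) when n+n' is odd (it need not vanish on (0, π)).
  u² squared terms: (-1)²·∫sin(4x)² dx = 1·π/2 = π/2;  (-1)²·∫sin(5x)² dx = 1·π/2 = π/2.
  u² cross terms: 2·(-1)·(-1)·∫sin(4x)·sin(5x) dx = 2·(0) = 0.
  So ∫_0^π u² dx = π/2 + π/2 + 0 = π.
  (u')² squared terms: (-5)²·∫cos(5x)² dx = 25·π/2 = 25*π/2;  (-4)²·∫cos(4x)² dx = 16·π/2 = 8*π.
  (u')² cross terms: 2·(-5)·(-4)·∫cos(5x)·cos(4x) dx = 40·(0) = 0.
  So ∫_0^π (u')² dx = 25*π/2 + 8*π + 0 = 41*π/2.
||u||_{H^1}^2 = (π) + (41*π/2) = 43*π/2.


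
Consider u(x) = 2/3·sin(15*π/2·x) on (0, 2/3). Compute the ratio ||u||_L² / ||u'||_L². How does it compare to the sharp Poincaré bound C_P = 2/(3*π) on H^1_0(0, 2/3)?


||u||_L² / ||u'||_L² = 2/(15*π) < C_P = 2/(3*π).

u(x) = 2/3·sin(15*π/2·x), so u'(x) = 5*π*cos(15*π*x/2).
Writing u(x) = A·sin(kπx/L) with A = 2/3 and k = 5, use ∫_0^L sin²(kπx/L) dx = L/2 and ∫_0^L cos²(kπx/L) dx = L/2.
u² = 4/9·sin²(15*π/2·x) and (u')² = 25*π^2·cos²(15*π/2·x), and each of sin², cos² integrates to L/2 = 1/3 over (0, 2/3).
∫_0^2/3 u² dx = 4/27, so ||u||_L² = 2*sqrt(3)/9.
∫_0^2/3 (u')² dx = 25*π^2/3, so ||u'||_L² = 5*sqrt(3)*π/3.
Ratio ||u||_L² / ||u'||_L² = 2/(15*π).
Sharp Poincaré constant on H^1_0(0, 2/3) is C_P = L/π = 2/(3*π), achieved by sin(3*π/2·x).
This is the k = 5 harmonic; the ratio L/(kπ) is strictly less than C_P = L/π, consistent with the sharp inequality ||u||_L² ≤ C_P ||u'||_L².


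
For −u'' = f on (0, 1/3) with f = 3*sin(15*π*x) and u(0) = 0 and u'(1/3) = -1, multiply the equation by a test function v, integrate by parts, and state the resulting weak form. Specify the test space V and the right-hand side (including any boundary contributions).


V = {v ∈ H^1(0, 1/3) : v(0) = 0} (test functions vanish at x = 0 where u is specified); weak form: ∫_0^1/3 u'v' dx = ∫_0^1/3 (3*sin(15*π*x)) v dx − v(1/3) for all v ∈ V.

Multiply both sides by a test function v and integrate from 0 to 1/3:
  ∫_0^1/3 −u''(x) v(x) dx = ∫_0^1/3 f(x) v(x) dx.
Integrate the LHS by parts once:
  ∫_0^1/3 −u'' v dx = −[u'(x) v(x)]_0^1/3 + ∫_0^1/3 u'(x) v'(x) dx.
Thus ∫_0^1/3 u'(x) v'(x) dx = ∫_0^1/3 f(x) v(x) dx + [u'(x) v(x)]_0^1/3.
Choose V so that boundary terms are either known or forced to vanish.
Mixed BC: u(0) = 0 (Dirichlet) and u'(1/3) = -1 (Neumann). Define V = {v ∈ H^1(0, 1/3) : v(0) = 0}. Then [u' v]_0^1/3 = u'(1/3)·v(1/3) − u'(0)·0 = − v(1/3).
Weak formulation: find u (satisfying any essential BC) such that ∫_0^1/3 u'(x) v'(x) dx = ∫_0^1/3 f v dx − v(1/3) for all v ∈ V (Dirichlet at 0 absorbed into V; Neumann datum at x = 1/3 contributes the boundary term).
Substituting f(x) = 3*sin(15*π*x), the right-hand side is ∫_0^1/3 (3*sin(15*π*x)) v dx − v(1/3).
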